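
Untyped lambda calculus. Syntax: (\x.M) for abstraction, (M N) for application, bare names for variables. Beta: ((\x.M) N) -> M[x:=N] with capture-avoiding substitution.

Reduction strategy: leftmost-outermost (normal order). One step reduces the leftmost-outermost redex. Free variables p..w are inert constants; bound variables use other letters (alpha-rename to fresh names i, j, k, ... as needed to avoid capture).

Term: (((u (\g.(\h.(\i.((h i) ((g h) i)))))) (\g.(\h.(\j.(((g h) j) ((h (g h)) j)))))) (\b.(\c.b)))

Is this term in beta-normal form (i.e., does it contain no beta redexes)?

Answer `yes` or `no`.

Term: (((u (\g.(\h.(\i.((h i) ((g h) i)))))) (\g.(\h.(\j.(((g h) j) ((h (g h)) j)))))) (\b.(\c.b)))
No beta redexes found.

Answer: yes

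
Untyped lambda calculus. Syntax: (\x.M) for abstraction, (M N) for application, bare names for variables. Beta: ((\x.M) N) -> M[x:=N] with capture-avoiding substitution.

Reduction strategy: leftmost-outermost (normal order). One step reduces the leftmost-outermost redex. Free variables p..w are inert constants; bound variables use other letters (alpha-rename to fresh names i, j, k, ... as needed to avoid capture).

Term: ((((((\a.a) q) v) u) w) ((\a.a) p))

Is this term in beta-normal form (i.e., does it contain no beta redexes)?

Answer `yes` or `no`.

Answer: no

Derivation:
Term: ((((((\a.a) q) v) u) w) ((\a.a) p))
Found 2 beta redex(es).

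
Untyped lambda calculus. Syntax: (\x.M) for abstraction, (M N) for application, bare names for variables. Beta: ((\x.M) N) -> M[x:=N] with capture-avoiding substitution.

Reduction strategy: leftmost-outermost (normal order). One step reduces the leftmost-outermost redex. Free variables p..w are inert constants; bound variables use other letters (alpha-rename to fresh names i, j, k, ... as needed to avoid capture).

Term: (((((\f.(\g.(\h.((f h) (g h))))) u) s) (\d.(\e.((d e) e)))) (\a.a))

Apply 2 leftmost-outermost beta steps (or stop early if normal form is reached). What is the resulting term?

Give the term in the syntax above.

Answer: (((\h.((u h) (s h))) (\d.(\e.((d e) e)))) (\a.a))

Derivation:
Step 0: (((((\f.(\g.(\h.((f h) (g h))))) u) s) (\d.(\e.((d e) e)))) (\a.a))
Step 1: ((((\g.(\h.((u h) (g h)))) s) (\d.(\e.((d e) e)))) (\a.a))
Step 2: (((\h.((u h) (s h))) (\d.(\e.((d e) e)))) (\a.a))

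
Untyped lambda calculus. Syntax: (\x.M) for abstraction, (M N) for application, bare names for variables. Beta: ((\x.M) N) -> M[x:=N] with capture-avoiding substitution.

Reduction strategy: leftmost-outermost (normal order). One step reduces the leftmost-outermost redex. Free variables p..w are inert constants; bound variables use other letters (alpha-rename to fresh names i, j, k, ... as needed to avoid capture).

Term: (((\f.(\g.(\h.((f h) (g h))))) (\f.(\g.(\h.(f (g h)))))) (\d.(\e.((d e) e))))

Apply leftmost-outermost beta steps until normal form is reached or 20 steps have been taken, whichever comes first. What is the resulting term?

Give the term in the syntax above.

Answer: (\h.(\i.(h ((h i) i))))

Derivation:
Step 0: (((\f.(\g.(\h.((f h) (g h))))) (\f.(\g.(\h.(f (g h)))))) (\d.(\e.((d e) e))))
Step 1: ((\g.(\h.(((\f.(\g.(\h.(f (g h))))) h) (g h)))) (\d.(\e.((d e) e))))
Step 2: (\h.(((\f.(\g.(\h.(f (g h))))) h) ((\d.(\e.((d e) e))) h)))
Step 3: (\h.((\g.(\i.(h (g i)))) ((\d.(\e.((d e) e))) h)))
Step 4: (\h.(\i.(h (((\d.(\e.((d e) e))) h) i))))
Step 5: (\h.(\i.(h ((\e.((h e) e)) i))))
Step 6: (\h.(\i.(h ((h i) i))))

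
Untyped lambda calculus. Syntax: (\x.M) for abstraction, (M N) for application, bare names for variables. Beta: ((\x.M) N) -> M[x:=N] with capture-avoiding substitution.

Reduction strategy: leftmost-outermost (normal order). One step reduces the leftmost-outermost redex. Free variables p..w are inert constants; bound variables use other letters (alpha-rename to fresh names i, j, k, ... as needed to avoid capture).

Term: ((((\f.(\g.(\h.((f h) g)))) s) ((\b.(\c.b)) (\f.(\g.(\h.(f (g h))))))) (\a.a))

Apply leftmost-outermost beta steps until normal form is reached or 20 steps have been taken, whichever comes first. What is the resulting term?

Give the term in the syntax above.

Answer: ((s (\a.a)) (\c.(\f.(\g.(\h.(f (g h)))))))

Derivation:
Step 0: ((((\f.(\g.(\h.((f h) g)))) s) ((\b.(\c.b)) (\f.(\g.(\h.(f (g h))))))) (\a.a))
Step 1: (((\g.(\h.((s h) g))) ((\b.(\c.b)) (\f.(\g.(\h.(f (g h))))))) (\a.a))
Step 2: ((\h.((s h) ((\b.(\c.b)) (\f.(\g.(\h.(f (g h)))))))) (\a.a))
Step 3: ((s (\a.a)) ((\b.(\c.b)) (\f.(\g.(\h.(f (g h)))))))
Step 4: ((s (\a.a)) (\c.(\f.(\g.(\h.(f (g h)))))))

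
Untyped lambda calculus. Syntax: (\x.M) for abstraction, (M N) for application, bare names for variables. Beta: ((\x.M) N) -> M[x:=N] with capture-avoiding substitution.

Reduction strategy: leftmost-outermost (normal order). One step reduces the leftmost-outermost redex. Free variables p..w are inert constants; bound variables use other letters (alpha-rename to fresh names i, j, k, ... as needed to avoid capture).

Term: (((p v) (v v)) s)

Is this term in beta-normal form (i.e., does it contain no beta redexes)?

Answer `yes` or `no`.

Term: (((p v) (v v)) s)
No beta redexes found.

Answer: yes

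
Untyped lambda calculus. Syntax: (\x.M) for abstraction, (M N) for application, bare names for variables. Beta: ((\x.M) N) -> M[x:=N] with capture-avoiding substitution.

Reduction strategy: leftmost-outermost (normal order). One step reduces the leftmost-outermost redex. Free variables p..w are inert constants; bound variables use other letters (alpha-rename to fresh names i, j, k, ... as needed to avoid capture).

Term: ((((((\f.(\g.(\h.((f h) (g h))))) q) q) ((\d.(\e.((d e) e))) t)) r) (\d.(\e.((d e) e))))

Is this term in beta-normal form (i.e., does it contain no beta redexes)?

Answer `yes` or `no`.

Term: ((((((\f.(\g.(\h.((f h) (g h))))) q) q) ((\d.(\e.((d e) e))) t)) r) (\d.(\e.((d e) e))))
Found 2 beta redex(es).

Answer: no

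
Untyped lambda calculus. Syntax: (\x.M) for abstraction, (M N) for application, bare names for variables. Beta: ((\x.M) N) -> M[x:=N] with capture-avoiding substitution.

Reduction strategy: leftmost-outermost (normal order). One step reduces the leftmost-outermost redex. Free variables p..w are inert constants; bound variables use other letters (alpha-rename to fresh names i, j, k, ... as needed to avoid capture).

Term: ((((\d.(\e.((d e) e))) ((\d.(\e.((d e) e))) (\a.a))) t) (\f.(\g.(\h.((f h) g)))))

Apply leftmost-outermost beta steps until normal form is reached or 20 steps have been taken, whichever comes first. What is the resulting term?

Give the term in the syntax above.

Step 0: ((((\d.(\e.((d e) e))) ((\d.(\e.((d e) e))) (\a.a))) t) (\f.(\g.(\h.((f h) g)))))
Step 1: (((\e.((((\d.(\e.((d e) e))) (\a.a)) e) e)) t) (\f.(\g.(\h.((f h) g)))))
Step 2: (((((\d.(\e.((d e) e))) (\a.a)) t) t) (\f.(\g.(\h.((f h) g)))))
Step 3: ((((\e.(((\a.a) e) e)) t) t) (\f.(\g.(\h.((f h) g)))))
Step 4: (((((\a.a) t) t) t) (\f.(\g.(\h.((f h) g)))))
Step 5: (((t t) t) (\f.(\g.(\h.((f h) g)))))

Answer: (((t t) t) (\f.(\g.(\h.((f h) g)))))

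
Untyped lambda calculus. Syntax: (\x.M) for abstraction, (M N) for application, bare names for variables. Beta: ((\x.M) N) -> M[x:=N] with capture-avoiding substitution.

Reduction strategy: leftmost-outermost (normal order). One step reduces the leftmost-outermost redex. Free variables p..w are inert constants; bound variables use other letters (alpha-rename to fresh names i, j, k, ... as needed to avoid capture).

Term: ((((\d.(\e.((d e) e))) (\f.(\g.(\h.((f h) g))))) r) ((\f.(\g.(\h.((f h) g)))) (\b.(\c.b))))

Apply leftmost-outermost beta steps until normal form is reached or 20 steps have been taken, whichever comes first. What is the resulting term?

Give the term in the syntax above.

Step 0: ((((\d.(\e.((d e) e))) (\f.(\g.(\h.((f h) g))))) r) ((\f.(\g.(\h.((f h) g)))) (\b.(\c.b))))
Step 1: (((\e.(((\f.(\g.(\h.((f h) g)))) e) e)) r) ((\f.(\g.(\h.((f h) g)))) (\b.(\c.b))))
Step 2: ((((\f.(\g.(\h.((f h) g)))) r) r) ((\f.(\g.(\h.((f h) g)))) (\b.(\c.b))))
Step 3: (((\g.(\h.((r h) g))) r) ((\f.(\g.(\h.((f h) g)))) (\b.(\c.b))))
Step 4: ((\h.((r h) r)) ((\f.(\g.(\h.((f h) g)))) (\b.(\c.b))))
Step 5: ((r ((\f.(\g.(\h.((f h) g)))) (\b.(\c.b)))) r)
Step 6: ((r (\g.(\h.(((\b.(\c.b)) h) g)))) r)
Step 7: ((r (\g.(\h.((\c.h) g)))) r)
Step 8: ((r (\g.(\h.h))) r)

Answer: ((r (\g.(\h.h))) r)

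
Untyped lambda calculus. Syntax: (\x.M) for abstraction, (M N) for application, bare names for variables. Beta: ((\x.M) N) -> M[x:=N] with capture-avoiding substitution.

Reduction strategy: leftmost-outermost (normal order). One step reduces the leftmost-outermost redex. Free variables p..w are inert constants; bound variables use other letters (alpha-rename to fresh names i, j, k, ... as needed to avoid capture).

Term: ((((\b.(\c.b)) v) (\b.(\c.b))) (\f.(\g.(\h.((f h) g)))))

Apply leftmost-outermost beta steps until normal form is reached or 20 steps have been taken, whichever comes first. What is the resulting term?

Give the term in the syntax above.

Answer: (v (\f.(\g.(\h.((f h) g)))))

Derivation:
Step 0: ((((\b.(\c.b)) v) (\b.(\c.b))) (\f.(\g.(\h.((f h) g)))))
Step 1: (((\c.v) (\b.(\c.b))) (\f.(\g.(\h.((f h) g)))))
Step 2: (v (\f.(\g.(\h.((f h) g)))))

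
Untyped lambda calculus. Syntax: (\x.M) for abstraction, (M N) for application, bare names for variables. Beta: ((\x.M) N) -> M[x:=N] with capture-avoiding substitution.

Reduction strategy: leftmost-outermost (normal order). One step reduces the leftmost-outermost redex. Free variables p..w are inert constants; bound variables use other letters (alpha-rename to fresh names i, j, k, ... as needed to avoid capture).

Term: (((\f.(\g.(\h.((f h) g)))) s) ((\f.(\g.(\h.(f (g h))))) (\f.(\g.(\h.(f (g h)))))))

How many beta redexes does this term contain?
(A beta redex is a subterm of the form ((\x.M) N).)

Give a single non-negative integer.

Term: (((\f.(\g.(\h.((f h) g)))) s) ((\f.(\g.(\h.(f (g h))))) (\f.(\g.(\h.(f (g h)))))))
  Redex: ((\f.(\g.(\h.((f h) g)))) s)
  Redex: ((\f.(\g.(\h.(f (g h))))) (\f.(\g.(\h.(f (g h))))))
Total redexes: 2

Answer: 2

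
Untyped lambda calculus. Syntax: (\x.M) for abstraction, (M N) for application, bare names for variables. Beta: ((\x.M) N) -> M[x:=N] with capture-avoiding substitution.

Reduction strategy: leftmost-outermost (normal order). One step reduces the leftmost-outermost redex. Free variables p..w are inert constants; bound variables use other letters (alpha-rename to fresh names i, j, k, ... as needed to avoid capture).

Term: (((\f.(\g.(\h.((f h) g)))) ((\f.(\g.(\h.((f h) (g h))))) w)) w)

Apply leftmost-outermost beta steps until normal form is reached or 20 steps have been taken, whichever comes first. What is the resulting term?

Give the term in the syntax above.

Step 0: (((\f.(\g.(\h.((f h) g)))) ((\f.(\g.(\h.((f h) (g h))))) w)) w)
Step 1: ((\g.(\h.((((\f.(\g.(\h.((f h) (g h))))) w) h) g))) w)
Step 2: (\h.((((\f.(\g.(\h.((f h) (g h))))) w) h) w))
Step 3: (\h.(((\g.(\h.((w h) (g h)))) h) w))
Step 4: (\h.((\i.((w i) (h i))) w))
Step 5: (\h.((w w) (h w)))

Answer: (\h.((w w) (h w)))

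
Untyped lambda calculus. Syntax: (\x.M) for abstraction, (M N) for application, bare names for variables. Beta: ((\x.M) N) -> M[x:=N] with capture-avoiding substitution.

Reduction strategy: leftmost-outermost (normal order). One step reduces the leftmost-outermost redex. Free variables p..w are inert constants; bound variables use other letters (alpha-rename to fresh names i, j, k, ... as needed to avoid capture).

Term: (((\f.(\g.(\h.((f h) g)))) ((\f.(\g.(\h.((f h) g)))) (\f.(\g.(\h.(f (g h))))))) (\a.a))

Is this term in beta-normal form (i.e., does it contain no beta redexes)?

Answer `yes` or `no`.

Answer: no

Derivation:
Term: (((\f.(\g.(\h.((f h) g)))) ((\f.(\g.(\h.((f h) g)))) (\f.(\g.(\h.(f (g h))))))) (\a.a))
Found 2 beta redex(es).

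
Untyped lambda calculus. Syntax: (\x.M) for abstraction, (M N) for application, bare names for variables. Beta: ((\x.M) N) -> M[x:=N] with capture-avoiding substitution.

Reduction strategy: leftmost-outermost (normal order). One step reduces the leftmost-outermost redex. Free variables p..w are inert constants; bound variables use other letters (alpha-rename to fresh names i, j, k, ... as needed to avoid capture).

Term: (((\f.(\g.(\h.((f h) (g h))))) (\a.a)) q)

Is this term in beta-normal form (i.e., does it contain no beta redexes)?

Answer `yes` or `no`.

Answer: no

Derivation:
Term: (((\f.(\g.(\h.((f h) (g h))))) (\a.a)) q)
Found 1 beta redex(es).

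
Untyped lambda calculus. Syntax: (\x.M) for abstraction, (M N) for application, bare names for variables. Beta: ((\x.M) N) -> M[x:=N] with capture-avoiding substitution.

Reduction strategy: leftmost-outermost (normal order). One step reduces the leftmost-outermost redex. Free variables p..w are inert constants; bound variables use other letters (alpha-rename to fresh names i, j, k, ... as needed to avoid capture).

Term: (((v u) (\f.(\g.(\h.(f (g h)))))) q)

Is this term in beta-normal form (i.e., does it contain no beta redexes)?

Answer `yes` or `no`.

Answer: yes

Derivation:
Term: (((v u) (\f.(\g.(\h.(f (g h)))))) q)
No beta redexes found.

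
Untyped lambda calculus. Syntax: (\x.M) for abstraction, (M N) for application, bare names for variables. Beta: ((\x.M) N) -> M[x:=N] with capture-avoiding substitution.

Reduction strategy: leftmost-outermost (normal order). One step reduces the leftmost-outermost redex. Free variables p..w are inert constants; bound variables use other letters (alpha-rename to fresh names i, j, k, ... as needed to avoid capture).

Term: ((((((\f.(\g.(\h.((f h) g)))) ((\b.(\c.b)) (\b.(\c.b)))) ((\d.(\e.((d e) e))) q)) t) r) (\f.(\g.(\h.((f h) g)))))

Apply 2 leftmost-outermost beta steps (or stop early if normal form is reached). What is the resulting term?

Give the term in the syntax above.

Answer: ((((\h.((((\b.(\c.b)) (\b.(\c.b))) h) ((\d.(\e.((d e) e))) q))) t) r) (\f.(\g.(\h.((f h) g)))))

Derivation:
Step 0: ((((((\f.(\g.(\h.((f h) g)))) ((\b.(\c.b)) (\b.(\c.b)))) ((\d.(\e.((d e) e))) q)) t) r) (\f.(\g.(\h.((f h) g)))))
Step 1: (((((\g.(\h.((((\b.(\c.b)) (\b.(\c.b))) h) g))) ((\d.(\e.((d e) e))) q)) t) r) (\f.(\g.(\h.((f h) g)))))
Step 2: ((((\h.((((\b.(\c.b)) (\b.(\c.b))) h) ((\d.(\e.((d e) e))) q))) t) r) (\f.(\g.(\h.((f h) g)))))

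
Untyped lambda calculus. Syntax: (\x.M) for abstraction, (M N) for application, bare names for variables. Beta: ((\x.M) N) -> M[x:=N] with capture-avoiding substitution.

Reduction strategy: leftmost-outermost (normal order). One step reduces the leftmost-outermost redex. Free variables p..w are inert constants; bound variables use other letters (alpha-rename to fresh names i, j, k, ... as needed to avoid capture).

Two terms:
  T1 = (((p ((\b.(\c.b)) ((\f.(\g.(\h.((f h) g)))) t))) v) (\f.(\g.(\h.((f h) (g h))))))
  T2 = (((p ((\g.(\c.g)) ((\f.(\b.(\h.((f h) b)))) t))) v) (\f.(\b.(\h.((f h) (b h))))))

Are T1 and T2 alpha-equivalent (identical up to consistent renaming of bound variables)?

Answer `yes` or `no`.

Term 1: (((p ((\b.(\c.b)) ((\f.(\g.(\h.((f h) g)))) t))) v) (\f.(\g.(\h.((f h) (g h))))))
Term 2: (((p ((\g.(\c.g)) ((\f.(\b.(\h.((f h) b)))) t))) v) (\f.(\b.(\h.((f h) (b h))))))
Alpha-equivalence: compare structure up to binder renaming.
Result: True

Answer: yes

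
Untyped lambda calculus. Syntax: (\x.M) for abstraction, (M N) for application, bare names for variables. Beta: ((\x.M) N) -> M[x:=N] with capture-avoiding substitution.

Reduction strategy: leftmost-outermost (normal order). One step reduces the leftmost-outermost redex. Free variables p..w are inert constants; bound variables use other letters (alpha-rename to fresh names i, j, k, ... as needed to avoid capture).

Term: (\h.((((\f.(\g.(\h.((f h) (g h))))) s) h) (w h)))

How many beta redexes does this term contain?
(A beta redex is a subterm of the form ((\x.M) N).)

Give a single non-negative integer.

Answer: 1

Derivation:
Term: (\h.((((\f.(\g.(\h.((f h) (g h))))) s) h) (w h)))
  Redex: ((\f.(\g.(\h.((f h) (g h))))) s)
Total redexes: 1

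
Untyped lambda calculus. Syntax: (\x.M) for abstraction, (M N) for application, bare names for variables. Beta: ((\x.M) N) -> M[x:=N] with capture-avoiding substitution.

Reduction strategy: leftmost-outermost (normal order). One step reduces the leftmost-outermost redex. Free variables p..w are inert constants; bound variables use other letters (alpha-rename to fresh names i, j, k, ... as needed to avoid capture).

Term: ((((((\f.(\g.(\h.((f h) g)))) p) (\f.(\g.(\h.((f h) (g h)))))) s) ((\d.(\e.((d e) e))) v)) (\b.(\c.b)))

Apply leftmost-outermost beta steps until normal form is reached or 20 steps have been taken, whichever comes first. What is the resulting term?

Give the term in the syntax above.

Answer: ((((p s) (\f.(\g.(\h.((f h) (g h)))))) (\e.((v e) e))) (\b.(\c.b)))

Derivation:
Step 0: ((((((\f.(\g.(\h.((f h) g)))) p) (\f.(\g.(\h.((f h) (g h)))))) s) ((\d.(\e.((d e) e))) v)) (\b.(\c.b)))
Step 1: (((((\g.(\h.((p h) g))) (\f.(\g.(\h.((f h) (g h)))))) s) ((\d.(\e.((d e) e))) v)) (\b.(\c.b)))
Step 2: ((((\h.((p h) (\f.(\g.(\h.((f h) (g h))))))) s) ((\d.(\e.((d e) e))) v)) (\b.(\c.b)))
Step 3: ((((p s) (\f.(\g.(\h.((f h) (g h)))))) ((\d.(\e.((d e) e))) v)) (\b.(\c.b)))
Step 4: ((((p s) (\f.(\g.(\h.((f h) (g h)))))) (\e.((v e) e))) (\b.(\c.b)))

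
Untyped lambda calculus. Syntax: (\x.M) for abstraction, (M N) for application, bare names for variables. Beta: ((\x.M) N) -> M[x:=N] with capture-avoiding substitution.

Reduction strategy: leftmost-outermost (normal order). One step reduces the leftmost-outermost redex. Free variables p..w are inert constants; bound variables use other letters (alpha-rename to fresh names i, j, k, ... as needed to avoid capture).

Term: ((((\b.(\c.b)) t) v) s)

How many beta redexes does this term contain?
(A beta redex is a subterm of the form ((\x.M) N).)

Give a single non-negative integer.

Answer: 1

Derivation:
Term: ((((\b.(\c.b)) t) v) s)
  Redex: ((\b.(\c.b)) t)
Total redexes: 1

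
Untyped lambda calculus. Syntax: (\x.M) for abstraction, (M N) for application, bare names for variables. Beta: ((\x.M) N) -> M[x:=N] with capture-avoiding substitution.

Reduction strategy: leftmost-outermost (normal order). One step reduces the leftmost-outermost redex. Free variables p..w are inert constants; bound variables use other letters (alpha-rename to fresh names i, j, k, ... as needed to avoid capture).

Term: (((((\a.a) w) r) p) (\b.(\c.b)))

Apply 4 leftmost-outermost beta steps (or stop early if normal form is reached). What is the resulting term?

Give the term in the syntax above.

Answer: (((w r) p) (\b.(\c.b)))

Derivation:
Step 0: (((((\a.a) w) r) p) (\b.(\c.b)))
Step 1: (((w r) p) (\b.(\c.b)))
Step 2: (normal form reached)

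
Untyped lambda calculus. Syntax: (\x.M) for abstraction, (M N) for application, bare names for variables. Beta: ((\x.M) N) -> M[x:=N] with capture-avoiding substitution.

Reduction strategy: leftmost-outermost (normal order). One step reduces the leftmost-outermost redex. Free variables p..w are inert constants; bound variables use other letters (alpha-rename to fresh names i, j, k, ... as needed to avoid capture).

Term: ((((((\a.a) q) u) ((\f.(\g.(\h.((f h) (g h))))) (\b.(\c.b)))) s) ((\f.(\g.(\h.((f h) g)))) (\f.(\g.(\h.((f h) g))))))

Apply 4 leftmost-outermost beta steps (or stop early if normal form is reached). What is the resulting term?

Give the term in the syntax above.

Answer: ((((q u) (\g.(\h.h))) s) ((\f.(\g.(\h.((f h) g)))) (\f.(\g.(\h.((f h) g))))))

Derivation:
Step 0: ((((((\a.a) q) u) ((\f.(\g.(\h.((f h) (g h))))) (\b.(\c.b)))) s) ((\f.(\g.(\h.((f h) g)))) (\f.(\g.(\h.((f h) g))))))
Step 1: ((((q u) ((\f.(\g.(\h.((f h) (g h))))) (\b.(\c.b)))) s) ((\f.(\g.(\h.((f h) g)))) (\f.(\g.(\h.((f h) g))))))
Step 2: ((((q u) (\g.(\h.(((\b.(\c.b)) h) (g h))))) s) ((\f.(\g.(\h.((f h) g)))) (\f.(\g.(\h.((f h) g))))))
Step 3: ((((q u) (\g.(\h.((\c.h) (g h))))) s) ((\f.(\g.(\h.((f h) g)))) (\f.(\g.(\h.((f h) g))))))
Step 4: ((((q u) (\g.(\h.h))) s) ((\f.(\g.(\h.((f h) g)))) (\f.(\g.(\h.((f h) g))))))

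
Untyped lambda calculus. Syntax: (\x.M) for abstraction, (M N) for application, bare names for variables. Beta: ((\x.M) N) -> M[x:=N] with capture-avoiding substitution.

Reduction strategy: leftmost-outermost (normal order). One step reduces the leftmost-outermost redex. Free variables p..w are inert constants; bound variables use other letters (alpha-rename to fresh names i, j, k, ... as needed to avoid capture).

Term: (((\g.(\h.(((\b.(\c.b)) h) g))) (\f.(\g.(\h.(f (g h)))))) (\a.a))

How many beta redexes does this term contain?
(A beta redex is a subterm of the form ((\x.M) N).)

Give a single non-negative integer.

Answer: 2

Derivation:
Term: (((\g.(\h.(((\b.(\c.b)) h) g))) (\f.(\g.(\h.(f (g h)))))) (\a.a))
  Redex: ((\g.(\h.(((\b.(\c.b)) h) g))) (\f.(\g.(\h.(f (g h))))))
  Redex: ((\b.(\c.b)) h)
Total redexes: 2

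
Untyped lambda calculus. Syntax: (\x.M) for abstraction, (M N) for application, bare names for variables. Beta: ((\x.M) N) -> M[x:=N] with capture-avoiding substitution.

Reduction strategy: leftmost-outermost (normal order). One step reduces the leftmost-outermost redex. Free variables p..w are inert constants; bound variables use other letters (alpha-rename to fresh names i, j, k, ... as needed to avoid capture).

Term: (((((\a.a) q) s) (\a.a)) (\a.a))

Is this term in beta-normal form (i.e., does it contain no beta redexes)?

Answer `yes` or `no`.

Answer: no

Derivation:
Term: (((((\a.a) q) s) (\a.a)) (\a.a))
Found 1 beta redex(es).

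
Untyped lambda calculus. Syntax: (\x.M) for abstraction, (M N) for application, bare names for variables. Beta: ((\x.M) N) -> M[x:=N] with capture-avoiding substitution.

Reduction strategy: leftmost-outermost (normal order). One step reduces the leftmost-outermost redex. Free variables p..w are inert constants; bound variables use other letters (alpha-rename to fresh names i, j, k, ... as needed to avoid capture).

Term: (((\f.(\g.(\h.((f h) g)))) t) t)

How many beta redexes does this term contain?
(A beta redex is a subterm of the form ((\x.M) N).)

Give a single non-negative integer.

Answer: 1

Derivation:
Term: (((\f.(\g.(\h.((f h) g)))) t) t)
  Redex: ((\f.(\g.(\h.((f h) g)))) t)
Total redexes: 1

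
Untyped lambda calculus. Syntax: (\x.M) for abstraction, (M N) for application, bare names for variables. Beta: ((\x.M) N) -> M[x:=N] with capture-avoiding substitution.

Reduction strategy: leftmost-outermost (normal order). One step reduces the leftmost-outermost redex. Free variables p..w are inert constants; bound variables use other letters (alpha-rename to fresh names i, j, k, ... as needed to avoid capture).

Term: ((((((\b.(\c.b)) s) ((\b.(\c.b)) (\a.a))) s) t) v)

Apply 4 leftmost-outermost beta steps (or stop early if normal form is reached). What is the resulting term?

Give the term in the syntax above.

Step 0: ((((((\b.(\c.b)) s) ((\b.(\c.b)) (\a.a))) s) t) v)
Step 1: (((((\c.s) ((\b.(\c.b)) (\a.a))) s) t) v)
Step 2: (((s s) t) v)
Step 3: (normal form reached)

Answer: (((s s) t) v)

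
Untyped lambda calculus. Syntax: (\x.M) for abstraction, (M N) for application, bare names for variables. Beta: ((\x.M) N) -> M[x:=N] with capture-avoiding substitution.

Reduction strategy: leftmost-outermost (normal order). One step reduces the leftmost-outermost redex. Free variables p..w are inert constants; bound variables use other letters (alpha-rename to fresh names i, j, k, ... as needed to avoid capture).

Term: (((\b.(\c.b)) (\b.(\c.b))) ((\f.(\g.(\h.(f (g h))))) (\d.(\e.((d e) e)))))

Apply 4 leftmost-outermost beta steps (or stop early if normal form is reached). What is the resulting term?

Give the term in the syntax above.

Step 0: (((\b.(\c.b)) (\b.(\c.b))) ((\f.(\g.(\h.(f (g h))))) (\d.(\e.((d e) e)))))
Step 1: ((\c.(\b.(\c.b))) ((\f.(\g.(\h.(f (g h))))) (\d.(\e.((d e) e)))))
Step 2: (\b.(\c.b))
Step 3: (normal form reached)

Answer: (\b.(\c.b))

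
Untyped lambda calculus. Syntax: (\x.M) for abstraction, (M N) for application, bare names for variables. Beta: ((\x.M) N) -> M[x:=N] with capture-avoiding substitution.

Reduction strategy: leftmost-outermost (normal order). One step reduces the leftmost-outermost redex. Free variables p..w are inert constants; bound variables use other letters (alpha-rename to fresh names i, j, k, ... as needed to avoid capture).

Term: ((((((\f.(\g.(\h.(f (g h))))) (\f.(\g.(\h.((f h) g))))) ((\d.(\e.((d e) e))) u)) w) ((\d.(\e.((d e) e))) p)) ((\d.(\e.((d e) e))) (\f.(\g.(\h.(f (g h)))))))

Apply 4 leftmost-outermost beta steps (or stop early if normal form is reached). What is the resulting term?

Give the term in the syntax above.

Step 0: ((((((\f.(\g.(\h.(f (g h))))) (\f.(\g.(\h.((f h) g))))) ((\d.(\e.((d e) e))) u)) w) ((\d.(\e.((d e) e))) p)) ((\d.(\e.((d e) e))) (\f.(\g.(\h.(f (g h)))))))
Step 1: (((((\g.(\h.((\f.(\g.(\h.((f h) g)))) (g h)))) ((\d.(\e.((d e) e))) u)) w) ((\d.(\e.((d e) e))) p)) ((\d.(\e.((d e) e))) (\f.(\g.(\h.(f (g h)))))))
Step 2: ((((\h.((\f.(\g.(\h.((f h) g)))) (((\d.(\e.((d e) e))) u) h))) w) ((\d.(\e.((d e) e))) p)) ((\d.(\e.((d e) e))) (\f.(\g.(\h.(f (g h)))))))
Step 3: ((((\f.(\g.(\h.((f h) g)))) (((\d.(\e.((d e) e))) u) w)) ((\d.(\e.((d e) e))) p)) ((\d.(\e.((d e) e))) (\f.(\g.(\h.(f (g h)))))))
Step 4: (((\g.(\h.(((((\d.(\e.((d e) e))) u) w) h) g))) ((\d.(\e.((d e) e))) p)) ((\d.(\e.((d e) e))) (\f.(\g.(\h.(f (g h)))))))

Answer: (((\g.(\h.(((((\d.(\e.((d e) e))) u) w) h) g))) ((\d.(\e.((d e) e))) p)) ((\d.(\e.((d e) e))) (\f.(\g.(\h.(f (g h)))))))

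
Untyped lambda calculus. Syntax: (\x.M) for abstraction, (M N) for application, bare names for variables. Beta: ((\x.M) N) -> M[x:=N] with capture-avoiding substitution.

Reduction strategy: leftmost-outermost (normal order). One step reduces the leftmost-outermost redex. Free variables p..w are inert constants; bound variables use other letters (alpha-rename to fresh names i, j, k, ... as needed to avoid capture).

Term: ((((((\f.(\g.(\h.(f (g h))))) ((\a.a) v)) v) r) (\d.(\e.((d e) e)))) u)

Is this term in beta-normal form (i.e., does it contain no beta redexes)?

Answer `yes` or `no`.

Term: ((((((\f.(\g.(\h.(f (g h))))) ((\a.a) v)) v) r) (\d.(\e.((d e) e)))) u)
Found 2 beta redex(es).

Answer: no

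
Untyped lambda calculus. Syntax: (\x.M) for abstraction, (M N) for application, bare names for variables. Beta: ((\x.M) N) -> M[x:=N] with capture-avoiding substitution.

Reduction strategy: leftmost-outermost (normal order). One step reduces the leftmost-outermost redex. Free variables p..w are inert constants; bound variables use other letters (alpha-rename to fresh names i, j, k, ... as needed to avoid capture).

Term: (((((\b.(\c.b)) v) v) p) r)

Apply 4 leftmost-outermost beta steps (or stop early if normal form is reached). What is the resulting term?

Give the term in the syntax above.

Answer: ((v p) r)

Derivation:
Step 0: (((((\b.(\c.b)) v) v) p) r)
Step 1: ((((\c.v) v) p) r)
Step 2: ((v p) r)
Step 3: (normal form reached)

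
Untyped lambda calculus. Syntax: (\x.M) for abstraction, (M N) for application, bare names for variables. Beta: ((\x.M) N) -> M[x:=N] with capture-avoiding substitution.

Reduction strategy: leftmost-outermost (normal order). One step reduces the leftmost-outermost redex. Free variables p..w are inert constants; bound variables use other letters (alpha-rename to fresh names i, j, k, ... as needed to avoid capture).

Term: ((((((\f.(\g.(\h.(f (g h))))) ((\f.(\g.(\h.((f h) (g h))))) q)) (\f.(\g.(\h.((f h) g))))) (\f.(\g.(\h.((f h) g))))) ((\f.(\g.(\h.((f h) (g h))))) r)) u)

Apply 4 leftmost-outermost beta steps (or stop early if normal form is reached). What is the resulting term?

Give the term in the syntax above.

Step 0: ((((((\f.(\g.(\h.(f (g h))))) ((\f.(\g.(\h.((f h) (g h))))) q)) (\f.(\g.(\h.((f h) g))))) (\f.(\g.(\h.((f h) g))))) ((\f.(\g.(\h.((f h) (g h))))) r)) u)
Step 1: (((((\g.(\h.(((\f.(\g.(\h.((f h) (g h))))) q) (g h)))) (\f.(\g.(\h.((f h) g))))) (\f.(\g.(\h.((f h) g))))) ((\f.(\g.(\h.((f h) (g h))))) r)) u)
Step 2: ((((\h.(((\f.(\g.(\h.((f h) (g h))))) q) ((\f.(\g.(\h.((f h) g)))) h))) (\f.(\g.(\h.((f h) g))))) ((\f.(\g.(\h.((f h) (g h))))) r)) u)
Step 3: (((((\f.(\g.(\h.((f h) (g h))))) q) ((\f.(\g.(\h.((f h) g)))) (\f.(\g.(\h.((f h) g)))))) ((\f.(\g.(\h.((f h) (g h))))) r)) u)
Step 4: ((((\g.(\h.((q h) (g h)))) ((\f.(\g.(\h.((f h) g)))) (\f.(\g.(\h.((f h) g)))))) ((\f.(\g.(\h.((f h) (g h))))) r)) u)

Answer: ((((\g.(\h.((q h) (g h)))) ((\f.(\g.(\h.((f h) g)))) (\f.(\g.(\h.((f h) g)))))) ((\f.(\g.(\h.((f h) (g h))))) r)) u)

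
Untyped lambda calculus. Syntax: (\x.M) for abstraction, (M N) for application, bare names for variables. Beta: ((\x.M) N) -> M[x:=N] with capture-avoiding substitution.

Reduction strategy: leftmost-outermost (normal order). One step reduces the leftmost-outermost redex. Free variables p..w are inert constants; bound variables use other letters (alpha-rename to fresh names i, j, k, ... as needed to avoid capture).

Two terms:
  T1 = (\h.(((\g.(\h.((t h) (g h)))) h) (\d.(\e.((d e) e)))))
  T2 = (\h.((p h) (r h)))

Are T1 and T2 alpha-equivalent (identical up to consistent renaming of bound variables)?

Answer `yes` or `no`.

Term 1: (\h.(((\g.(\h.((t h) (g h)))) h) (\d.(\e.((d e) e)))))
Term 2: (\h.((p h) (r h)))
Alpha-equivalence: compare structure up to binder renaming.
Result: False

Answer: no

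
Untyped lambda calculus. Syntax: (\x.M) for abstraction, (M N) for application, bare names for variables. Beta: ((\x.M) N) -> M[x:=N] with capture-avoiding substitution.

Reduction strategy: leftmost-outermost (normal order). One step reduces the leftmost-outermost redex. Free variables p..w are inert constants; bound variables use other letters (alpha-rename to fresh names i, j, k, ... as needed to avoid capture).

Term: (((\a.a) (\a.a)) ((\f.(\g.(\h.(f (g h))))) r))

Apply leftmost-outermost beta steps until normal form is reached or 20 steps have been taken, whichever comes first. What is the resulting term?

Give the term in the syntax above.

Answer: (\g.(\h.(r (g h))))

Derivation:
Step 0: (((\a.a) (\a.a)) ((\f.(\g.(\h.(f (g h))))) r))
Step 1: ((\a.a) ((\f.(\g.(\h.(f (g h))))) r))
Step 2: ((\f.(\g.(\h.(f (g h))))) r)
Step 3: (\g.(\h.(r (g h))))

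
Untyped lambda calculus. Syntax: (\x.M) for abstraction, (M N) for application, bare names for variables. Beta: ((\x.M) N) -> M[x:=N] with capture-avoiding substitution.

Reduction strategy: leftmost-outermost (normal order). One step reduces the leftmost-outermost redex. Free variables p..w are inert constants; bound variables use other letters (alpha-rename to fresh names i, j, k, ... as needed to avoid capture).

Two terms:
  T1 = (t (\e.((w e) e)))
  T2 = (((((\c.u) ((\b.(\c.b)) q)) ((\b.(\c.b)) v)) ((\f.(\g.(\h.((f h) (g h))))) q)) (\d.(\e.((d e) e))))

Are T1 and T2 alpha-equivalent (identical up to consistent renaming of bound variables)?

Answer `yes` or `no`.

Answer: no

Derivation:
Term 1: (t (\e.((w e) e)))
Term 2: (((((\c.u) ((\b.(\c.b)) q)) ((\b.(\c.b)) v)) ((\f.(\g.(\h.((f h) (g h))))) q)) (\d.(\e.((d e) e))))
Alpha-equivalence: compare structure up to binder renaming.
Result: False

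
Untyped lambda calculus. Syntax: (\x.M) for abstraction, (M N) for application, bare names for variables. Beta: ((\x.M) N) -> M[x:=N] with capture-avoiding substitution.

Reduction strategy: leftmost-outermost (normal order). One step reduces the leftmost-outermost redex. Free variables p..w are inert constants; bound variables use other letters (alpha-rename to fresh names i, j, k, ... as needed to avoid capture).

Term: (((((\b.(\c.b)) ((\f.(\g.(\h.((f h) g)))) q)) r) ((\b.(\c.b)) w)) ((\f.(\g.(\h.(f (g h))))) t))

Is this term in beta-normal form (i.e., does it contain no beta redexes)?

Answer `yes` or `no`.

Answer: no

Derivation:
Term: (((((\b.(\c.b)) ((\f.(\g.(\h.((f h) g)))) q)) r) ((\b.(\c.b)) w)) ((\f.(\g.(\h.(f (g h))))) t))
Found 4 beta redex(es).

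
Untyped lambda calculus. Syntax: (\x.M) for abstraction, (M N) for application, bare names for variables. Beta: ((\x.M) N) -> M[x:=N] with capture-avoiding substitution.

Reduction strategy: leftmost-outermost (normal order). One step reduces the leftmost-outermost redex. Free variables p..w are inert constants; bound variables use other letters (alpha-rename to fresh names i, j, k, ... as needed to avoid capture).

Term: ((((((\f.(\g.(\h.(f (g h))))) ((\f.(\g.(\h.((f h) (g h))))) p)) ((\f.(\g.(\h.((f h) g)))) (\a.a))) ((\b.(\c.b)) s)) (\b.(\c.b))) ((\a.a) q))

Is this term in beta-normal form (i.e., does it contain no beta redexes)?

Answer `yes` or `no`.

Answer: no

Derivation:
Term: ((((((\f.(\g.(\h.(f (g h))))) ((\f.(\g.(\h.((f h) (g h))))) p)) ((\f.(\g.(\h.((f h) g)))) (\a.a))) ((\b.(\c.b)) s)) (\b.(\c.b))) ((\a.a) q))
Found 5 beta redex(es).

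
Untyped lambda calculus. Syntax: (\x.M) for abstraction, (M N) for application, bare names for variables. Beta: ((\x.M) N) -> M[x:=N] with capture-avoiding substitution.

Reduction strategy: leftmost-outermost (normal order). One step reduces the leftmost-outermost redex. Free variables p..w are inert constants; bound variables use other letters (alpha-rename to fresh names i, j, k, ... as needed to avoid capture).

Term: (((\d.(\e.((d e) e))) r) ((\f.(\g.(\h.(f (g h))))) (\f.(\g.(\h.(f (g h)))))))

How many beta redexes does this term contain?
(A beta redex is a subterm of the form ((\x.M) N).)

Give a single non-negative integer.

Answer: 2

Derivation:
Term: (((\d.(\e.((d e) e))) r) ((\f.(\g.(\h.(f (g h))))) (\f.(\g.(\h.(f (g h)))))))
  Redex: ((\d.(\e.((d e) e))) r)
  Redex: ((\f.(\g.(\h.(f (g h))))) (\f.(\g.(\h.(f (g h))))))
Total redexes: 2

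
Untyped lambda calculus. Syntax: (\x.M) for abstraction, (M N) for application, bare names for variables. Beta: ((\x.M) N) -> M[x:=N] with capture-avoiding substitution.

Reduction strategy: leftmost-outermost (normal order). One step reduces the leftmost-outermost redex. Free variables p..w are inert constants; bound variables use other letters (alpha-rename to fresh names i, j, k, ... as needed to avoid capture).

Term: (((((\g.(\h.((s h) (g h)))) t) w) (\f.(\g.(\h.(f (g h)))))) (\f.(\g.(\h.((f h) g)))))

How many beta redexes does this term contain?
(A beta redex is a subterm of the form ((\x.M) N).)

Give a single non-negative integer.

Answer: 1

Derivation:
Term: (((((\g.(\h.((s h) (g h)))) t) w) (\f.(\g.(\h.(f (g h)))))) (\f.(\g.(\h.((f h) g)))))
  Redex: ((\g.(\h.((s h) (g h)))) t)
Total redexes: 1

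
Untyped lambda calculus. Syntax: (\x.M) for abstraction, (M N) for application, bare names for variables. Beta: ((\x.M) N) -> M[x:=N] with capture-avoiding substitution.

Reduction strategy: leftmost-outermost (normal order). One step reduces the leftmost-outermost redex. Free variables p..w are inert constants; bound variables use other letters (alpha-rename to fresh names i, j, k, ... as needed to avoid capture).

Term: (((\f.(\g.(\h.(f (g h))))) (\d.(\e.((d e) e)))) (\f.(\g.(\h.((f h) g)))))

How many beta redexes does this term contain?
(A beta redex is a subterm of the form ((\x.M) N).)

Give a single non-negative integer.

Answer: 1

Derivation:
Term: (((\f.(\g.(\h.(f (g h))))) (\d.(\e.((d e) e)))) (\f.(\g.(\h.((f h) g)))))
  Redex: ((\f.(\g.(\h.(f (g h))))) (\d.(\e.((d e) e))))
Total redexes: 1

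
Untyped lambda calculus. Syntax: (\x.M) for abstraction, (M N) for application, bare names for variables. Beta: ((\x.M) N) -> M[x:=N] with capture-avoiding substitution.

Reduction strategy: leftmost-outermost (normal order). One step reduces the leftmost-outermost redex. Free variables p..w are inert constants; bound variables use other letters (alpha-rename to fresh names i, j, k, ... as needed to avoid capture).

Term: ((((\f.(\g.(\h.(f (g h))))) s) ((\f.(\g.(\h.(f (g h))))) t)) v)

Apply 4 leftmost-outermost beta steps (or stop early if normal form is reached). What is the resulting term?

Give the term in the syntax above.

Step 0: ((((\f.(\g.(\h.(f (g h))))) s) ((\f.(\g.(\h.(f (g h))))) t)) v)
Step 1: (((\g.(\h.(s (g h)))) ((\f.(\g.(\h.(f (g h))))) t)) v)
Step 2: ((\h.(s (((\f.(\g.(\h.(f (g h))))) t) h))) v)
Step 3: (s (((\f.(\g.(\h.(f (g h))))) t) v))
Step 4: (s ((\g.(\h.(t (g h)))) v))

Answer: (s ((\g.(\h.(t (g h)))) v))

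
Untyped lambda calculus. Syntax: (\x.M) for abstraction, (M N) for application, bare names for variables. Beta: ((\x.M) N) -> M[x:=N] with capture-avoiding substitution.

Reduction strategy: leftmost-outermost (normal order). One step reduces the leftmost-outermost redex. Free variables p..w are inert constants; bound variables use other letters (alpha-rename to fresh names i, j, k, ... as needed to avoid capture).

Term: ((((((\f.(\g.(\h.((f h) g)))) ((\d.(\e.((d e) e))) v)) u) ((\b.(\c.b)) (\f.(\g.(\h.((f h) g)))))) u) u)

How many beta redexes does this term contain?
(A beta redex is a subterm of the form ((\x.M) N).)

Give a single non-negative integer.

Answer: 3

Derivation:
Term: ((((((\f.(\g.(\h.((f h) g)))) ((\d.(\e.((d e) e))) v)) u) ((\b.(\c.b)) (\f.(\g.(\h.((f h) g)))))) u) u)
  Redex: ((\f.(\g.(\h.((f h) g)))) ((\d.(\e.((d e) e))) v))
  Redex: ((\d.(\e.((d e) e))) v)
  Redex: ((\b.(\c.b)) (\f.(\g.(\h.((f h) g)))))
Total redexes: 3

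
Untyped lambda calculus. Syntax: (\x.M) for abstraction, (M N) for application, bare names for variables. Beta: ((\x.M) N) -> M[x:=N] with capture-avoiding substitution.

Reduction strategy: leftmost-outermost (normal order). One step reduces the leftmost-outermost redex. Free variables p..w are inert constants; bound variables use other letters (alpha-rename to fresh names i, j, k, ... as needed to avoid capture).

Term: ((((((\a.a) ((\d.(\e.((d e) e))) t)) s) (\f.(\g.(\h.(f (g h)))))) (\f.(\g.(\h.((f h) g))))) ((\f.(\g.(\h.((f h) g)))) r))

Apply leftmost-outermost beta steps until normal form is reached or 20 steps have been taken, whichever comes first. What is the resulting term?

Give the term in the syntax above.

Step 0: ((((((\a.a) ((\d.(\e.((d e) e))) t)) s) (\f.(\g.(\h.(f (g h)))))) (\f.(\g.(\h.((f h) g))))) ((\f.(\g.(\h.((f h) g)))) r))
Step 1: ((((((\d.(\e.((d e) e))) t) s) (\f.(\g.(\h.(f (g h)))))) (\f.(\g.(\h.((f h) g))))) ((\f.(\g.(\h.((f h) g)))) r))
Step 2: (((((\e.((t e) e)) s) (\f.(\g.(\h.(f (g h)))))) (\f.(\g.(\h.((f h) g))))) ((\f.(\g.(\h.((f h) g)))) r))
Step 3: (((((t s) s) (\f.(\g.(\h.(f (g h)))))) (\f.(\g.(\h.((f h) g))))) ((\f.(\g.(\h.((f h) g)))) r))
Step 4: (((((t s) s) (\f.(\g.(\h.(f (g h)))))) (\f.(\g.(\h.((f h) g))))) (\g.(\h.((r h) g))))

Answer: (((((t s) s) (\f.(\g.(\h.(f (g h)))))) (\f.(\g.(\h.((f h) g))))) (\g.(\h.((r h) g))))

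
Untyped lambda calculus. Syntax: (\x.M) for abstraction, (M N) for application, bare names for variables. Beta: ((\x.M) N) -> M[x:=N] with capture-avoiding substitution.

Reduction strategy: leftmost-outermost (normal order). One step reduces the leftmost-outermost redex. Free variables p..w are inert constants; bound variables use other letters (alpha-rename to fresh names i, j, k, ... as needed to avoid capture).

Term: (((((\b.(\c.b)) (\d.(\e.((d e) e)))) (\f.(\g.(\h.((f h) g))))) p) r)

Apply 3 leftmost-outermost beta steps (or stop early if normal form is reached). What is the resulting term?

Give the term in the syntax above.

Answer: ((\e.((p e) e)) r)

Derivation:
Step 0: (((((\b.(\c.b)) (\d.(\e.((d e) e)))) (\f.(\g.(\h.((f h) g))))) p) r)
Step 1: ((((\c.(\d.(\e.((d e) e)))) (\f.(\g.(\h.((f h) g))))) p) r)
Step 2: (((\d.(\e.((d e) e))) p) r)
Step 3: ((\e.((p e) e)) r)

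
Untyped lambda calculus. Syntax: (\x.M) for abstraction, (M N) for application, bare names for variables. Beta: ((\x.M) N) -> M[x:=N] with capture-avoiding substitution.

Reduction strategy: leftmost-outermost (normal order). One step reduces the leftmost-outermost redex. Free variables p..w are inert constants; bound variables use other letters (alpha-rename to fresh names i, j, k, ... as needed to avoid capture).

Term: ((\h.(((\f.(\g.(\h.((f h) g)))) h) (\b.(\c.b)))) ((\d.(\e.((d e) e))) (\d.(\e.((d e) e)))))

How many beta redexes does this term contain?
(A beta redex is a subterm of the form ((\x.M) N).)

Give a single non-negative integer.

Term: ((\h.(((\f.(\g.(\h.((f h) g)))) h) (\b.(\c.b)))) ((\d.(\e.((d e) e))) (\d.(\e.((d e) e)))))
  Redex: ((\h.(((\f.(\g.(\h.((f h) g)))) h) (\b.(\c.b)))) ((\d.(\e.((d e) e))) (\d.(\e.((d e) e)))))
  Redex: ((\f.(\g.(\h.((f h) g)))) h)
  Redex: ((\d.(\e.((d e) e))) (\d.(\e.((d e) e))))
Total redexes: 3

Answer: 3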